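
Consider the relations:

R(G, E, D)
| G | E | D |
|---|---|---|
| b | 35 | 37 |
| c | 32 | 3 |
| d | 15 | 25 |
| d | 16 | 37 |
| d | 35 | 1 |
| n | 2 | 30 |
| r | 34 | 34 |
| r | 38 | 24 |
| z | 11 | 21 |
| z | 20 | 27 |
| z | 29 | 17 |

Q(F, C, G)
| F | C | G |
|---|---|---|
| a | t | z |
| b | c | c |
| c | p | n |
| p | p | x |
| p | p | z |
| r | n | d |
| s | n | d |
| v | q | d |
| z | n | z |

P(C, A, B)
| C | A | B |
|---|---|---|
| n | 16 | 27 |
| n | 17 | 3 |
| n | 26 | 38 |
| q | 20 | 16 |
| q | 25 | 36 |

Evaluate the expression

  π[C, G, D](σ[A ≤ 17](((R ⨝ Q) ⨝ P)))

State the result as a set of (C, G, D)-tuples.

Joining R and Q on G yields {(c, 32, 3, b, c), (d, 15, 25, r, n), (d, 15, 25, s, n), (d, 15, 25, v, q), (d, 16, 37, r, n), (d, 16, 37, s, n), (d, 16, 37, v, q), (d, 35, 1, r, n), (d, 35, 1, s, n), (d, 35, 1, v, q), (n, 2, 30, c, p), (z, 11, 21, a, t), (z, 11, 21, p, p), (z, 11, 21, z, n), (z, 20, 27, a, t), (z, 20, 27, p, p), (z, 20, 27, z, n), (z, 29, 17, a, t), (z, 29, 17, p, p), (z, 29, 17, z, n)}.
Joining (R ⨝ Q) and P on C yields {(d, 15, 25, r, n, 16, 27), (d, 15, 25, r, n, 17, 3), (d, 15, 25, r, n, 26, 38), (d, 15, 25, s, n, 16, 27), (d, 15, 25, s, n, 17, 3), (d, 15, 25, s, n, 26, 38), (d, 15, 25, v, q, 20, 16), (d, 15, 25, v, q, 25, 36), (d, 16, 37, r, n, 16, 27), (d, 16, 37, r, n, 17, 3), (d, 16, 37, r, n, 26, 38), (d, 16, 37, s, n, 16, 27), (d, 16, 37, s, n, 17, 3), (d, 16, 37, s, n, 26, 38), (d, 16, 37, v, q, 20, 16), (d, 16, 37, v, q, 25, 36), (d, 35, 1, r, n, 16, 27), (d, 35, 1, r, n, 17, 3), (d, 35, 1, r, n, 26, 38), (d, 35, 1, s, n, 16, 27), (d, 35, 1, s, n, 17, 3), (d, 35, 1, s, n, 26, 38), (d, 35, 1, v, q, 20, 16), (d, 35, 1, v, q, 25, 36), (z, 11, 21, z, n, 16, 27), (z, 11, 21, z, n, 17, 3), (z, 11, 21, z, n, 26, 38), (z, 20, 27, z, n, 16, 27), (z, 20, 27, z, n, 17, 3), (z, 20, 27, z, n, 26, 38), (z, 29, 17, z, n, 16, 27), (z, 29, 17, z, n, 17, 3), (z, 29, 17, z, n, 26, 38)}.
Filtering on A ≤ 17 leaves {(d, 15, 25, r, n, 16, 27), (d, 15, 25, r, n, 17, 3), (d, 15, 25, s, n, 16, 27), (d, 15, 25, s, n, 17, 3), (d, 16, 37, r, n, 16, 27), (d, 16, 37, r, n, 17, 3), (d, 16, 37, s, n, 16, 27), (d, 16, 37, s, n, 17, 3), (d, 35, 1, r, n, 16, 27), (d, 35, 1, r, n, 17, 3), (d, 35, 1, s, n, 16, 27), (d, 35, 1, s, n, 17, 3), (z, 11, 21, z, n, 16, 27), (z, 11, 21, z, n, 17, 3), (z, 20, 27, z, n, 16, 27), (z, 20, 27, z, n, 17, 3), (z, 29, 17, z, n, 16, 27), (z, 29, 17, z, n, 17, 3)}.
Projecting to C, G, D (12 duplicate(s) eliminated): {(n, d, 1), (n, d, 25), (n, d, 37), (n, z, 17), (n, z, 21), (n, z, 27)}

{(n, d, 1), (n, d, 25), (n, d, 37), (n, z, 17), (n, z, 21), (n, z, 27)}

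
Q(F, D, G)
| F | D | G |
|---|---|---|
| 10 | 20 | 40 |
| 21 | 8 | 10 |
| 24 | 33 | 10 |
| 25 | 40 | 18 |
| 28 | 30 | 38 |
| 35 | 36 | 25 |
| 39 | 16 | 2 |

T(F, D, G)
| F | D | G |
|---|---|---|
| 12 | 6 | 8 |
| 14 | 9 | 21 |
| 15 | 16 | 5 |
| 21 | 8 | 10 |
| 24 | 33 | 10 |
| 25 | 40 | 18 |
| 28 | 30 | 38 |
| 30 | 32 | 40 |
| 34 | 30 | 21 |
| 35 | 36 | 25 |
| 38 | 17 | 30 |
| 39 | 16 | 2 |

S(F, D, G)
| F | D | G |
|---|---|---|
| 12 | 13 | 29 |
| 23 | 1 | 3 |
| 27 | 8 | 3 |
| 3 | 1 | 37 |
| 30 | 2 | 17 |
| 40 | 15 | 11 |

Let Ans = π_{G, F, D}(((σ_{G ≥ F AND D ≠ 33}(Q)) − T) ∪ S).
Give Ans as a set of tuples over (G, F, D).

{(11, 40, 15), (17, 30, 2), (29, 12, 13), (3, 23, 1), (3, 27, 8), (37, 3, 1), (40, 10, 20)}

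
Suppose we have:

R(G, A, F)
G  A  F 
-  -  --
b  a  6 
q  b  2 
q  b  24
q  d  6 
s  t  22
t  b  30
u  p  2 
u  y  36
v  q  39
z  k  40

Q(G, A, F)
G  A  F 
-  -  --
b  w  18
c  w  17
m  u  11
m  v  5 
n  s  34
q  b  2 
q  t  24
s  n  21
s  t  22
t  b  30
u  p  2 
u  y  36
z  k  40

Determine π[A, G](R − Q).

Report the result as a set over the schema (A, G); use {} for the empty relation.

Difference: {(b, a, 6), (q, b, 2), (q, b, 24), (q, d, 6), (s, t, 22), (t, b, 30), (u, p, 2), (u, y, 36), (v, q, 39), (z, k, 40)} with {(b, w, 18), (c, w, 17), (m, u, 11), (m, v, 5), (n, s, 34), (q, b, 2), (q, t, 24), (s, n, 21), (s, t, 22), (t, b, 30), (u, p, 2), (u, y, 36), (z, k, 40)} → {(b, a, 6), (q, b, 24), (q, d, 6), (v, q, 39)}
π[A, G]: project onto (A, G) → {(a, b), (b, q), (d, q), (q, v)}

{(a, b), (b, q), (d, q), (q, v)}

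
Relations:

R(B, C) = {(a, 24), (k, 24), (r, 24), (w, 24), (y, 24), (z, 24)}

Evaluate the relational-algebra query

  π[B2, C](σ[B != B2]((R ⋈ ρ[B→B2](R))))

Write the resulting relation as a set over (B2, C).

{(a, 24), (k, 24), (r, 24), (w, 24), (y, 24), (z, 24)}

ρ[B→B2]: schema becomes (B2, C); tuples unchanged.
R ⋈ ρ[B→B2](R) (natural join on C): {(a, 24, a), (a, 24, k), (a, 24, r), (a, 24, w), (a, 24, y), (a, 24, z), (k, 24, a), (k, 24, k), (k, 24, r), (k, 24, w), (k, 24, y), (k, 24, z), (r, 24, a), (r, 24, k), (r, 24, r), (r, 24, w), (r, 24, y), (r, 24, z), (w, 24, a), (w, 24, k), (w, 24, r), (w, 24, w), (w, 24, y), (w, 24, z), (y, 24, a), (y, 24, k), (y, 24, r), (y, 24, w), (y, 24, y), (y, 24, z), (z, 24, a), (z, 24, k), (z, 24, r), (z, 24, w), (z, 24, y), (z, 24, z)}
Apply σ_{B != B2}; surviving tuples: {(a, 24, k), (a, 24, r), (a, 24, w), (a, 24, y), (a, 24, z), (k, 24, a), (k, 24, r), (k, 24, w), (k, 24, y), (k, 24, z), (r, 24, a), (r, 24, k), (r, 24, w), (r, 24, y), (r, 24, z), (w, 24, a), (w, 24, k), (w, 24, r), (w, 24, y), (w, 24, z), (y, 24, a), (y, 24, k), (y, 24, r), (y, 24, w), (y, 24, z), (z, 24, a), (z, 24, k), (z, 24, r), (z, 24, w), (z, 24, y)}
Projecting to B2, C (24 duplicate(s) eliminated): {(a, 24), (k, 24), (r, 24), (w, 24), (y, 24), (z, 24)}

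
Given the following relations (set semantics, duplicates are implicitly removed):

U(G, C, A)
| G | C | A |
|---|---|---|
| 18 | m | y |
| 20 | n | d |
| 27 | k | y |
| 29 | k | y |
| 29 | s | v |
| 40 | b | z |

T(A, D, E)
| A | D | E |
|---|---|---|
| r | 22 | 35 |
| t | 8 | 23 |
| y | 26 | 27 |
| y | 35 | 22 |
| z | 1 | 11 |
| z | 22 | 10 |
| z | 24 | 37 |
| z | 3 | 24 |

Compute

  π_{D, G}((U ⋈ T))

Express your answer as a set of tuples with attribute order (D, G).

U ⋈ T (natural join on A): {(18, m, y, 26, 27), (18, m, y, 35, 22), (27, k, y, 26, 27), (27, k, y, 35, 22), (29, k, y, 26, 27), (29, k, y, 35, 22), (40, b, z, 1, 11), (40, b, z, 22, 10), (40, b, z, 24, 37), (40, b, z, 3, 24)}
Keep only column(s) D, G: {(1, 40), (22, 40), (24, 40), (26, 18), (26, 27), (26, 29), (3, 40), (35, 18), (35, 27), (35, 29)}

{(1, 40), (22, 40), (24, 40), (26, 18), (26, 27), (26, 29), (3, 40), (35, 18), (35, 27), (35, 29)}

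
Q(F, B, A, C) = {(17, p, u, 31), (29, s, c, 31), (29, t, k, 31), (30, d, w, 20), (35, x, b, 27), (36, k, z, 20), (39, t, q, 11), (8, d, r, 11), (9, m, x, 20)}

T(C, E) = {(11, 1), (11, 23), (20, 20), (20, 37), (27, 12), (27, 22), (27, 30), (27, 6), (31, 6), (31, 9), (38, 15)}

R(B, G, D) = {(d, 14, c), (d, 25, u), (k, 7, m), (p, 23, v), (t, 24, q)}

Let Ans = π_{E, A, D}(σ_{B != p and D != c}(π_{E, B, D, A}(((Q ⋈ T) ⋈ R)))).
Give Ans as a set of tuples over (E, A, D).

Joining Q and T on C yields {(17, p, u, 31, 6), (17, p, u, 31, 9), (29, s, c, 31, 6), (29, s, c, 31, 9), (29, t, k, 31, 6), (29, t, k, 31, 9), (30, d, w, 20, 20), (30, d, w, 20, 37), (35, x, b, 27, 12), (35, x, b, 27, 22), (35, x, b, 27, 30), (35, x, b, 27, 6), (36, k, z, 20, 20), (36, k, z, 20, 37), (39, t, q, 11, 1), (39, t, q, 11, 23), (8, d, r, 11, 1), (8, d, r, 11, 23), (9, m, x, 20, 20), (9, m, x, 20, 37)}.
Joining (Q ⋈ T) and R on B yields {(17, p, u, 31, 6, 23, v), (17, p, u, 31, 9, 23, v), (29, t, k, 31, 6, 24, q), (29, t, k, 31, 9, 24, q), (30, d, w, 20, 20, 14, c), (30, d, w, 20, 20, 25, u), (30, d, w, 20, 37, 14, c), (30, d, w, 20, 37, 25, u), (36, k, z, 20, 20, 7, m), (36, k, z, 20, 37, 7, m), (39, t, q, 11, 1, 24, q), (39, t, q, 11, 23, 24, q), (8, d, r, 11, 1, 14, c), (8, d, r, 11, 1, 25, u), (8, d, r, 11, 23, 14, c), (8, d, r, 11, 23, 25, u)}.
Projecting to E, B, D, A: {(1, d, c, r), (1, d, u, r), (1, t, q, q), (20, d, c, w), (20, d, u, w), (20, k, m, z), (23, d, c, r), (23, d, u, r), (23, t, q, q), (37, d, c, w), (37, d, u, w), (37, k, m, z), (6, p, v, u), (6, t, q, k), (9, p, v, u), (9, t, q, k)}
Apply σ_{B != p and D != c}; surviving tuples: {(1, d, u, r), (1, t, q, q), (20, d, u, w), (20, k, m, z), (23, d, u, r), (23, t, q, q), (37, d, u, w), (37, k, m, z), (6, t, q, k), (9, t, q, k)}
Projecting to E, A, D: {(1, q, q), (1, r, u), (20, w, u), (20, z, m), (23, q, q), (23, r, u), (37, w, u), (37, z, m), (6, k, q), (9, k, q)}

{(1, q, q), (1, r, u), (20, w, u), (20, z, m), (23, q, q), (23, r, u), (37, w, u), (37, z, m), (6, k, q), (9, k, q)}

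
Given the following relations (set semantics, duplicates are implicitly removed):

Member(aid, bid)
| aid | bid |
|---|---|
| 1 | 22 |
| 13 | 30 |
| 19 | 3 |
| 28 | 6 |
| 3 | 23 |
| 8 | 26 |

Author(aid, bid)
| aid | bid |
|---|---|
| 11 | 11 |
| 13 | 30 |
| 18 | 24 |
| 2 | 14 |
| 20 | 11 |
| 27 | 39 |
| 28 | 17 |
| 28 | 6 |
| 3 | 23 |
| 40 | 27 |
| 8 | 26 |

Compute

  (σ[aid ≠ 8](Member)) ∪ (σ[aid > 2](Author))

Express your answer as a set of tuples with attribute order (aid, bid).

{(1, 22), (11, 11), (13, 30), (18, 24), (19, 3), (20, 11), (27, 39), (28, 17), (28, 6), (3, 23), (40, 27), (8, 26)}

Apply σ_{aid ≠ 8}; surviving tuples: {(1, 22), (13, 30), (19, 3), (28, 6), (3, 23)}
Apply σ_{aid > 2}; surviving tuples: {(11, 11), (13, 30), (18, 24), (20, 11), (27, 39), (28, 17), (28, 6), (3, 23), (40, 27), (8, 26)}
Taking the union: {(1, 22), (11, 11), (13, 30), (18, 24), (19, 3), (20, 11), (27, 39), (28, 17), (28, 6), (3, 23), (40, 27), (8, 26)}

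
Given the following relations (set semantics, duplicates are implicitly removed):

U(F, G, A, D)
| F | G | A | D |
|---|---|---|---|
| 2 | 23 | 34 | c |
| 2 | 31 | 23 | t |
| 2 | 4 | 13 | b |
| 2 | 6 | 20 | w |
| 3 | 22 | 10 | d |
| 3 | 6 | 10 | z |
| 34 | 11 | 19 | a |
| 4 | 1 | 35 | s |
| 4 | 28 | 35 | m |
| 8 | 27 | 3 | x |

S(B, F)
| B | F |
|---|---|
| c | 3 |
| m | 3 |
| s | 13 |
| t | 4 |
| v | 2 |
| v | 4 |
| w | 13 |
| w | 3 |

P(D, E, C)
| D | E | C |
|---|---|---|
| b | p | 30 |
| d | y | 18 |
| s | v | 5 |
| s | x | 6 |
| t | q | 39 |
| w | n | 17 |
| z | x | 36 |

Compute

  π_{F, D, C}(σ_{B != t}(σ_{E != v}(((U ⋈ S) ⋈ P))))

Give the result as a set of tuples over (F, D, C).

Joining U and S on F yields {(2, 23, 34, c, v), (2, 31, 23, t, v), (2, 4, 13, b, v), (2, 6, 20, w, v), (3, 22, 10, d, c), (3, 22, 10, d, m), (3, 22, 10, d, w), (3, 6, 10, z, c), (3, 6, 10, z, m), (3, 6, 10, z, w), (4, 1, 35, s, t), (4, 1, 35, s, v), (4, 28, 35, m, t), (4, 28, 35, m, v)}.
Joining (U ⋈ S) and P on D yields {(2, 31, 23, t, v, q, 39), (2, 4, 13, b, v, p, 30), (2, 6, 20, w, v, n, 17), (3, 22, 10, d, c, y, 18), (3, 22, 10, d, m, y, 18), (3, 22, 10, d, w, y, 18), (3, 6, 10, z, c, x, 36), (3, 6, 10, z, m, x, 36), (3, 6, 10, z, w, x, 36), (4, 1, 35, s, t, v, 5), (4, 1, 35, s, t, x, 6), (4, 1, 35, s, v, v, 5), (4, 1, 35, s, v, x, 6)}.
Apply σ_{E != v}; surviving tuples: {(2, 31, 23, t, v, q, 39), (2, 4, 13, b, v, p, 30), (2, 6, 20, w, v, n, 17), (3, 22, 10, d, c, y, 18), (3, 22, 10, d, m, y, 18), (3, 22, 10, d, w, y, 18), (3, 6, 10, z, c, x, 36), (3, 6, 10, z, m, x, 36), (3, 6, 10, z, w, x, 36), (4, 1, 35, s, t, x, 6), (4, 1, 35, s, v, x, 6)}
Apply σ_{B != t}; surviving tuples: {(2, 31, 23, t, v, q, 39), (2, 4, 13, b, v, p, 30), (2, 6, 20, w, v, n, 17), (3, 22, 10, d, c, y, 18), (3, 22, 10, d, m, y, 18), (3, 22, 10, d, w, y, 18), (3, 6, 10, z, c, x, 36), (3, 6, 10, z, m, x, 36), (3, 6, 10, z, w, x, 36), (4, 1, 35, s, v, x, 6)}
Keep only column(s) F, D, C (4 duplicate(s) eliminated): {(2, b, 30), (2, t, 39), (2, w, 17), (3, d, 18), (3, z, 36), (4, s, 6)}

{(2, b, 30), (2, t, 39), (2, w, 17), (3, d, 18), (3, z, 36), (4, s, 6)}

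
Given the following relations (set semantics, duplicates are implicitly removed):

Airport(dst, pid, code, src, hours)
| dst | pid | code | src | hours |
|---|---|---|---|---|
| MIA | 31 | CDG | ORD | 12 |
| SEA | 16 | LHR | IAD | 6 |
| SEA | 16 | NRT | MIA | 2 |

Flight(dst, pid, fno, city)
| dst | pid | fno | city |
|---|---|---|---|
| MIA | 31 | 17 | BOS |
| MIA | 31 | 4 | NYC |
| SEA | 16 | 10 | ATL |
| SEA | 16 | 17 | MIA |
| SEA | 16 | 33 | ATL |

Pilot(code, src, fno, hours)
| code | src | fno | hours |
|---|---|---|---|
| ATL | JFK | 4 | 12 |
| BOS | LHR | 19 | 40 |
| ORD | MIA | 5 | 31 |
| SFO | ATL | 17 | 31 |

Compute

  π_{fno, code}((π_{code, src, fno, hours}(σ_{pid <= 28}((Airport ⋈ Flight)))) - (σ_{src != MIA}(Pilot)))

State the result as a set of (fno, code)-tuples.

Joining Airport and Flight on dst, pid yields {(MIA, 31, CDG, ORD, 12, 17, BOS), (MIA, 31, CDG, ORD, 12, 4, NYC), (SEA, 16, LHR, IAD, 6, 10, ATL), (SEA, 16, LHR, IAD, 6, 17, MIA), (SEA, 16, LHR, IAD, 6, 33, ATL), (SEA, 16, NRT, MIA, 2, 10, ATL), (SEA, 16, NRT, MIA, 2, 17, MIA), (SEA, 16, NRT, MIA, 2, 33, ATL)}.
Apply σ_{pid <= 28}; surviving tuples: {(SEA, 16, LHR, IAD, 6, 10, ATL), (SEA, 16, LHR, IAD, 6, 17, MIA), (SEA, 16, LHR, IAD, 6, 33, ATL), (SEA, 16, NRT, MIA, 2, 10, ATL), (SEA, 16, NRT, MIA, 2, 17, MIA), (SEA, 16, NRT, MIA, 2, 33, ATL)}
Projecting to code, src, fno, hours: {(LHR, IAD, 10, 6), (LHR, IAD, 17, 6), (LHR, IAD, 33, 6), (NRT, MIA, 10, 2), (NRT, MIA, 17, 2), (NRT, MIA, 33, 2)}
Apply σ_{src != MIA}; surviving tuples: {(ATL, JFK, 4, 12), (BOS, LHR, 19, 40), (SFO, ATL, 17, 31)}
Set difference of the two operands is {(LHR, IAD, 10, 6), (LHR, IAD, 17, 6), (LHR, IAD, 33, 6), (NRT, MIA, 10, 2), (NRT, MIA, 17, 2), (NRT, MIA, 33, 2)}.
Projecting to fno, code: {(10, LHR), (10, NRT), (17, LHR), (17, NRT), (33, LHR), (33, NRT)}

{(10, LHR), (10, NRT), (17, LHR), (17, NRT), (33, LHR), (33, NRT)}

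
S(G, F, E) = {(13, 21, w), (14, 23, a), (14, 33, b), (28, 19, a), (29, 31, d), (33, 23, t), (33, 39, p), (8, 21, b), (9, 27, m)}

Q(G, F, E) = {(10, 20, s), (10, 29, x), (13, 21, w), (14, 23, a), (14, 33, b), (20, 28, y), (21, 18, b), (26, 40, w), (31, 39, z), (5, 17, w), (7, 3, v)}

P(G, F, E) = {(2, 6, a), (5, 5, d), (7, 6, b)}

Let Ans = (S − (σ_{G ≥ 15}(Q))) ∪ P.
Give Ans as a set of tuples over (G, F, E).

{(13, 21, w), (14, 23, a), (14, 33, b), (2, 6, a), (28, 19, a), (29, 31, d), (33, 23, t), (33, 39, p), (5, 5, d), (7, 6, b), (8, 21, b), (9, 27, m)}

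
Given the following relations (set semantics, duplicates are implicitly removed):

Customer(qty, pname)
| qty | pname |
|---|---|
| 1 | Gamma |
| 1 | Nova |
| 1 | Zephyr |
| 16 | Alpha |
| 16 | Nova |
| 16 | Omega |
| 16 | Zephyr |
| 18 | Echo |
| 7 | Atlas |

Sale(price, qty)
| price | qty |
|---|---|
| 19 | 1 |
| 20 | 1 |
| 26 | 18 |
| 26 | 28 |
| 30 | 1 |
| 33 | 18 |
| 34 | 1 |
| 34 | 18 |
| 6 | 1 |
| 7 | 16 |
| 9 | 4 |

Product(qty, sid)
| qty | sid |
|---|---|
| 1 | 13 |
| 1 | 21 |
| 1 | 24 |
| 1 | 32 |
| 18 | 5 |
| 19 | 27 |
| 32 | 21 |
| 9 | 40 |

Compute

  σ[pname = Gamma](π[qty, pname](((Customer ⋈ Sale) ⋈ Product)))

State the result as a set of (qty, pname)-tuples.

Customer ⋈ Sale (natural join on qty): {(1, Gamma, 19), (1, Gamma, 20), (1, Gamma, 30), (1, Gamma, 34), (1, Gamma, 6), (1, Nova, 19), (1, Nova, 20), (1, Nova, 30), (1, Nova, 34), (1, Nova, 6), (1, Zephyr, 19), (1, Zephyr, 20), (1, Zephyr, 30), (1, Zephyr, 34), (1, Zephyr, 6), (16, Alpha, 7), (16, Nova, 7), (16, Omega, 7), (16, Zephyr, 7), (18, Echo, 26), (18, Echo, 33), (18, Echo, 34)}
(Customer ⋈ Sale) ⋈ Product (natural join on qty): {(1, Gamma, 19, 13), (1, Gamma, 19, 21), (1, Gamma, 19, 24), (1, Gamma, 19, 32), (1, Gamma, 20, 13), (1, Gamma, 20, 21), (1, Gamma, 20, 24), (1, Gamma, 20, 32), (1, Gamma, 30, 13), (1, Gamma, 30, 21), (1, Gamma, 30, 24), (1, Gamma, 30, 32), (1, Gamma, 34, 13), (1, Gamma, 34, 21), (1, Gamma, 34, 24), (1, Gamma, 34, 32), (1, Gamma, 6, 13), (1, Gamma, 6, 21), (1, Gamma, 6, 24), (1, Gamma, 6, 32), (1, Nova, 19, 13), (1, Nova, 19, 21), (1, Nova, 19, 24), (1, Nova, 19, 32), (1, Nova, 20, 13), (1, Nova, 20, 21), (1, Nova, 20, 24), (1, Nova, 20, 32), (1, Nova, 30, 13), (1, Nova, 30, 21), (1, Nova, 30, 24), (1, Nova, 30, 32), (1, Nova, 34, 13), (1, Nova, 34, 21), (1, Nova, 34, 24), (1, Nova, 34, 32), (1, Nova, 6, 13), (1, Nova, 6, 21), (1, Nova, 6, 24), (1, Nova, 6, 32), (1, Zephyr, 19, 13), (1, Zephyr, 19, 21), (1, Zephyr, 19, 24), (1, Zephyr, 19, 32), (1, Zephyr, 20, 13), (1, Zephyr, 20, 21), (1, Zephyr, 20, 24), (1, Zephyr, 20, 32), (1, Zephyr, 30, 13), (1, Zephyr, 30, 21), (1, Zephyr, 30, 24), (1, Zephyr, 30, 32), (1, Zephyr, 34, 13), (1, Zephyr, 34, 21), (1, Zephyr, 34, 24), (1, Zephyr, 34, 32), (1, Zephyr, 6, 13), (1, Zephyr, 6, 21), (1, Zephyr, 6, 24), (1, Zephyr, 6, 32), (18, Echo, 26, 5), (18, Echo, 33, 5), (18, Echo, 34, 5)}
π_{qty, pname} gives {(1, Gamma), (1, Nova), (1, Zephyr), (18, Echo)} (59 duplicate(s) eliminated).
σ[pname = Gamma]: keep tuples satisfying pname = Gamma → {(1, Gamma)}

{(1, Gamma)}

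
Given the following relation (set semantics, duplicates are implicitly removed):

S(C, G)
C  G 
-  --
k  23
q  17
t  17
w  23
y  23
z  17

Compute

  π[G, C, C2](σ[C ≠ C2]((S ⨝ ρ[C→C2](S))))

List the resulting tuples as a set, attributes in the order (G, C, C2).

{(17, q, t), (17, q, z), (17, t, q), (17, t, z), (17, z, q), (17, z, t), (23, k, w), (23, k, y), (23, w, k), (23, w, y), (23, y, k), (23, y, w)}

ρ[C→C2]: schema becomes (C2, G); tuples unchanged.
Joining S and ρ[C→C2](S) on G yields {(k, 23, k), (k, 23, w), (k, 23, y), (q, 17, q), (q, 17, t), (q, 17, z), (t, 17, q), (t, 17, t), (t, 17, z), (w, 23, k), (w, 23, w), (w, 23, y), (y, 23, k), (y, 23, w), (y, 23, y), (z, 17, q), (z, 17, t), (z, 17, z)}.
Apply σ_{C ≠ C2}; surviving tuples: {(k, 23, w), (k, 23, y), (q, 17, t), (q, 17, z), (t, 17, q), (t, 17, z), (w, 23, k), (w, 23, y), (y, 23, k), (y, 23, w), (z, 17, q), (z, 17, t)}
Projecting to G, C, C2: {(17, q, t), (17, q, z), (17, t, q), (17, t, z), (17, z, q), (17, z, t), (23, k, w), (23, k, y), (23, w, k), (23, w, y), (23, y, k), (23, y, w)}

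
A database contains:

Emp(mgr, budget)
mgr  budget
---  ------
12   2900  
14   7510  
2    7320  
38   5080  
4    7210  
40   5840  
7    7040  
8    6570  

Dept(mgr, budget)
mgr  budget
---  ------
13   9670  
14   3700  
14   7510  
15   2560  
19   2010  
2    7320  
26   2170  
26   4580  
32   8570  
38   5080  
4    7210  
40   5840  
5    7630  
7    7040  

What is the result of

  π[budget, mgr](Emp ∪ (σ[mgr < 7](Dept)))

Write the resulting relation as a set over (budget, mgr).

σ[mgr < 7]: keep tuples satisfying mgr < 7 → {(2, 7320), (4, 7210), (5, 7630)}
Set union of the two operands is {(12, 2900), (14, 7510), (2, 7320), (38, 5080), (4, 7210), (40, 5840), (5, 7630), (7, 7040), (8, 6570)}.
π_{budget, mgr} gives {(2900, 12), (5080, 38), (5840, 40), (6570, 8), (7040, 7), (7210, 4), (7320, 2), (7510, 14), (7630, 5)}.

{(2900, 12), (5080, 38), (5840, 40), (6570, 8), (7040, 7), (7210, 4), (7320, 2), (7510, 14), (7630, 5)}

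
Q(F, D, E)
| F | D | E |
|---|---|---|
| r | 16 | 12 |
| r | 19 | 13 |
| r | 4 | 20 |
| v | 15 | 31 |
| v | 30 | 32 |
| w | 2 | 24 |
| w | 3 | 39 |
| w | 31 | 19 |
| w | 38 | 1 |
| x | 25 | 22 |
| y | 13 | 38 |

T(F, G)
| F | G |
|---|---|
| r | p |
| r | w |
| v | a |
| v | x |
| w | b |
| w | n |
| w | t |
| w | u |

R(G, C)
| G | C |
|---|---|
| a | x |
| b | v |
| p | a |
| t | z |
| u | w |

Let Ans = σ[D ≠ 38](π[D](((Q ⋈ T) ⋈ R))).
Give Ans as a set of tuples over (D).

Q ⋈ T (natural join on F): {(r, 16, 12, p), (r, 16, 12, w), (r, 19, 13, p), (r, 19, 13, w), (r, 4, 20, p), (r, 4, 20, w), (v, 15, 31, a), (v, 15, 31, x), (v, 30, 32, a), (v, 30, 32, x), (w, 2, 24, b), (w, 2, 24, n), (w, 2, 24, t), (w, 2, 24, u), (w, 3, 39, b), (w, 3, 39, n), (w, 3, 39, t), (w, 3, 39, u), (w, 31, 19, b), (w, 31, 19, n), (w, 31, 19, t), (w, 31, 19, u), (w, 38, 1, b), (w, 38, 1, n), (w, 38, 1, t), (w, 38, 1, u)}
(Q ⋈ T) ⋈ R (natural join on G): {(r, 16, 12, p, a), (r, 19, 13, p, a), (r, 4, 20, p, a), (v, 15, 31, a, x), (v, 30, 32, a, x), (w, 2, 24, b, v), (w, 2, 24, t, z), (w, 2, 24, u, w), (w, 3, 39, b, v), (w, 3, 39, t, z), (w, 3, 39, u, w), (w, 31, 19, b, v), (w, 31, 19, t, z), (w, 31, 19, u, w), (w, 38, 1, b, v), (w, 38, 1, t, z), (w, 38, 1, u, w)}
π[D]: project onto (D) (8 duplicate(s) eliminated) → {15, 16, 19, 2, 3, 30, 31, 38, 4}
Filtering on D ≠ 38 leaves {15, 16, 19, 2, 3, 30, 31, 4}.

{15, 16, 19, 2, 3, 30, 31, 4}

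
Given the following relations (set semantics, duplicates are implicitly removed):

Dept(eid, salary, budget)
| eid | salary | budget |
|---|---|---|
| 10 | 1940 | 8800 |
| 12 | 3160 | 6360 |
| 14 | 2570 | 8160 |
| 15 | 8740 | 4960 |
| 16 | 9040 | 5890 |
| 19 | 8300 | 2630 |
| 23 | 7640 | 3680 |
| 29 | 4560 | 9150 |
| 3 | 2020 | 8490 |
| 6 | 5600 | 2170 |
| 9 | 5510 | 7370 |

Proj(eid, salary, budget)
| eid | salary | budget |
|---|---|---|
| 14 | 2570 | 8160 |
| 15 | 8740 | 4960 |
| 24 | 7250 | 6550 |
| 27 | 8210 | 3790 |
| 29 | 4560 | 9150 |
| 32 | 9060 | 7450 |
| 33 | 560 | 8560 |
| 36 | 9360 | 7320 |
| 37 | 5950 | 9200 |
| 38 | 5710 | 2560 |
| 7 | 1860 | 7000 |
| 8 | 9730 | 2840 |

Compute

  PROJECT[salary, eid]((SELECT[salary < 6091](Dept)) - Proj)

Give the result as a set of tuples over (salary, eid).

Filtering on salary < 6091 leaves {(10, 1940, 8800), (12, 3160, 6360), (14, 2570, 8160), (29, 4560, 9150), (3, 2020, 8490), (6, 5600, 2170), (9, 5510, 7370)}.
Set difference of the two operands is {(10, 1940, 8800), (12, 3160, 6360), (3, 2020, 8490), (6, 5600, 2170), (9, 5510, 7370)}.
π_{salary, eid} gives {(1940, 10), (2020, 3), (3160, 12), (5510, 9), (5600, 6)}.

{(1940, 10), (2020, 3), (3160, 12), (5510, 9), (5600, 6)}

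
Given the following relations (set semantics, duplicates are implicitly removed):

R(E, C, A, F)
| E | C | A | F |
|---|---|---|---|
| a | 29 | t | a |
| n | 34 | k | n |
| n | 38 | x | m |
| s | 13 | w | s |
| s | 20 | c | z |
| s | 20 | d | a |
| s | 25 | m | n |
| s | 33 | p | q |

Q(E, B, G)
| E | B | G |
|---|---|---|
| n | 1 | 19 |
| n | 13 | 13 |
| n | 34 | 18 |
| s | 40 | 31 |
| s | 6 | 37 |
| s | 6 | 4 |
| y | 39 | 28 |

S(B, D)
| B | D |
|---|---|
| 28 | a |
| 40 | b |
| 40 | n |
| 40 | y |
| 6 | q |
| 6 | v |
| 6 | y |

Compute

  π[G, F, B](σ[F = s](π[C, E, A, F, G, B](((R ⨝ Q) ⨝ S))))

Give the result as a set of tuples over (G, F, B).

{(31, s, 40), (37, s, 6), (4, s, 6)}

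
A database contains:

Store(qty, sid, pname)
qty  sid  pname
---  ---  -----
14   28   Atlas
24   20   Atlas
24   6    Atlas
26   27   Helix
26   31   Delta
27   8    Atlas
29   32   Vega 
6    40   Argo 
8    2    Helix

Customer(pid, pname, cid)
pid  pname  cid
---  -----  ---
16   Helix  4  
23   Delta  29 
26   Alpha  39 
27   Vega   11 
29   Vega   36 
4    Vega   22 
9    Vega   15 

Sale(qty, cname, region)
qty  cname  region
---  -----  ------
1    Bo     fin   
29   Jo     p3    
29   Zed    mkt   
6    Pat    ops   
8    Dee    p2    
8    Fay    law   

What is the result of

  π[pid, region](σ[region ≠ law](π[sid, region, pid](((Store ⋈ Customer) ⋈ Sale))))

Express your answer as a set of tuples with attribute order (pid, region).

{(16, p2), (27, mkt), (27, p3), (29, mkt), (29, p3), (4, mkt), (4, p3), (9, mkt), (9, p3)}

Store ⋈ Customer (natural join on pname): {(26, 27, Helix, 16, 4), (26, 31, Delta, 23, 29), (29, 32, Vega, 27, 11), (29, 32, Vega, 29, 36), (29, 32, Vega, 4, 22), (29, 32, Vega, 9, 15), (8, 2, Helix, 16, 4)}
(Store ⋈ Customer) ⋈ Sale (natural join on qty): {(29, 32, Vega, 27, 11, Jo, p3), (29, 32, Vega, 27, 11, Zed, mkt), (29, 32, Vega, 29, 36, Jo, p3), (29, 32, Vega, 29, 36, Zed, mkt), (29, 32, Vega, 4, 22, Jo, p3), (29, 32, Vega, 4, 22, Zed, mkt), (29, 32, Vega, 9, 15, Jo, p3), (29, 32, Vega, 9, 15, Zed, mkt), (8, 2, Helix, 16, 4, Dee, p2), (8, 2, Helix, 16, 4, Fay, law)}
π[sid, region, pid]: project onto (sid, region, pid) → {(2, law, 16), (2, p2, 16), (32, mkt, 27), (32, mkt, 29), (32, mkt, 4), (32, mkt, 9), (32, p3, 27), (32, p3, 29), (32, p3, 4), (32, p3, 9)}
Filtering on region ≠ law leaves {(2, p2, 16), (32, mkt, 27), (32, mkt, 29), (32, mkt, 4), (32, mkt, 9), (32, p3, 27), (32, p3, 29), (32, p3, 4), (32, p3, 9)}.
π[pid, region]: project onto (pid, region) → {(16, p2), (27, mkt), (27, p3), (29, mkt), (29, p3), (4, mkt), (4, p3), (9, mkt), (9, p3)}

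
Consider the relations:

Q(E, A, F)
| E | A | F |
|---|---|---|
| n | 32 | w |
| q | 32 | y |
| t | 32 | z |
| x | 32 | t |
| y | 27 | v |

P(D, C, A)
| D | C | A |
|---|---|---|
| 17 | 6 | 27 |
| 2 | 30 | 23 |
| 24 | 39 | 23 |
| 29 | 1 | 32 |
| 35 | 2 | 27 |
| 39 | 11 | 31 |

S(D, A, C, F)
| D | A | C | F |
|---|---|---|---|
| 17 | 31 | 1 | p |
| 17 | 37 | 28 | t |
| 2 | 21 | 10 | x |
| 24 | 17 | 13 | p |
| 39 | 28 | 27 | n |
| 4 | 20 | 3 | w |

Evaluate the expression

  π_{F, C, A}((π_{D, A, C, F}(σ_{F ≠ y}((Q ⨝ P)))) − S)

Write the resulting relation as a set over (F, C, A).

{(t, 1, 32), (v, 2, 27), (v, 6, 27), (w, 1, 32), (z, 1, 32)}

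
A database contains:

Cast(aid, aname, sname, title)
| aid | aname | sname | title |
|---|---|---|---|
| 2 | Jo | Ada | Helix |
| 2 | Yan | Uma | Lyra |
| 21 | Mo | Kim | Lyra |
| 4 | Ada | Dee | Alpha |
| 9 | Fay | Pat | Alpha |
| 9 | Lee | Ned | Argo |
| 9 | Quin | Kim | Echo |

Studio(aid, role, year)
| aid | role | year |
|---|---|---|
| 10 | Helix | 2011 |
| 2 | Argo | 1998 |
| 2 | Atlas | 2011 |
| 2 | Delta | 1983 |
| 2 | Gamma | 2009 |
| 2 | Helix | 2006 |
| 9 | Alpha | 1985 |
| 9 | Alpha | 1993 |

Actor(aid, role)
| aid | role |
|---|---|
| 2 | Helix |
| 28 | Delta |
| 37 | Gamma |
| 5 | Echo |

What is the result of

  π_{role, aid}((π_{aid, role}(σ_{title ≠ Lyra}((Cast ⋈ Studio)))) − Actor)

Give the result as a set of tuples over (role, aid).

Cast ⋈ Studio (natural join on aid): {(2, Jo, Ada, Helix, Argo, 1998), (2, Jo, Ada, Helix, Atlas, 2011), (2, Jo, Ada, Helix, Delta, 1983), (2, Jo, Ada, Helix, Gamma, 2009), (2, Jo, Ada, Helix, Helix, 2006), (2, Yan, Uma, Lyra, Argo, 1998), (2, Yan, Uma, Lyra, Atlas, 2011), (2, Yan, Uma, Lyra, Delta, 1983), (2, Yan, Uma, Lyra, Gamma, 2009), (2, Yan, Uma, Lyra, Helix, 2006), (9, Fay, Pat, Alpha, Alpha, 1985), (9, Fay, Pat, Alpha, Alpha, 1993), (9, Lee, Ned, Argo, Alpha, 1985), (9, Lee, Ned, Argo, Alpha, 1993), (9, Quin, Kim, Echo, Alpha, 1985), (9, Quin, Kim, Echo, Alpha, 1993)}
Filtering on title ≠ Lyra leaves {(2, Jo, Ada, Helix, Argo, 1998), (2, Jo, Ada, Helix, Atlas, 2011), (2, Jo, Ada, Helix, Delta, 1983), (2, Jo, Ada, Helix, Gamma, 2009), (2, Jo, Ada, Helix, Helix, 2006), (9, Fay, Pat, Alpha, Alpha, 1985), (9, Fay, Pat, Alpha, Alpha, 1993), (9, Lee, Ned, Argo, Alpha, 1985), (9, Lee, Ned, Argo, Alpha, 1993), (9, Quin, Kim, Echo, Alpha, 1985), (9, Quin, Kim, Echo, Alpha, 1993)}.
π_{aid, role} gives {(2, Argo), (2, Atlas), (2, Delta), (2, Gamma), (2, Helix), (9, Alpha)} (5 duplicate(s) eliminated).
Difference: {(2, Argo), (2, Atlas), (2, Delta), (2, Gamma), (2, Helix), (9, Alpha)} with {(2, Helix), (28, Delta), (37, Gamma), (5, Echo)} → {(2, Argo), (2, Atlas), (2, Delta), (2, Gamma), (9, Alpha)}
π_{role, aid} gives {(Alpha, 9), (Argo, 2), (Atlas, 2), (Delta, 2), (Gamma, 2)}.

{(Alpha, 9), (Argo, 2), (Atlas, 2), (Delta, 2), (Gamma, 2)}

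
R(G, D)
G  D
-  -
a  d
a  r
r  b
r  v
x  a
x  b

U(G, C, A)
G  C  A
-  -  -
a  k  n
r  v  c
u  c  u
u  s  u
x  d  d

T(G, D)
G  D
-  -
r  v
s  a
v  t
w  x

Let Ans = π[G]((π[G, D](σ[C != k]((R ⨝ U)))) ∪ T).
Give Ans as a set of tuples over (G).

{r, s, v, w, x}

Natural join on G: {(a, d, k, n), (a, r, k, n), (r, b, v, c), (r, v, v, c), (x, a, d, d), (x, b, d, d)}
Apply σ_{C != k}; surviving tuples: {(r, b, v, c), (r, v, v, c), (x, a, d, d), (x, b, d, d)}
π[G, D]: project onto (G, D) → {(r, b), (r, v), (x, a), (x, b)}
Set union of the two operands is {(r, b), (r, v), (s, a), (v, t), (w, x), (x, a), (x, b)}.
π[G]: project onto (G) (2 duplicate(s) eliminated) → {r, s, v, w, x}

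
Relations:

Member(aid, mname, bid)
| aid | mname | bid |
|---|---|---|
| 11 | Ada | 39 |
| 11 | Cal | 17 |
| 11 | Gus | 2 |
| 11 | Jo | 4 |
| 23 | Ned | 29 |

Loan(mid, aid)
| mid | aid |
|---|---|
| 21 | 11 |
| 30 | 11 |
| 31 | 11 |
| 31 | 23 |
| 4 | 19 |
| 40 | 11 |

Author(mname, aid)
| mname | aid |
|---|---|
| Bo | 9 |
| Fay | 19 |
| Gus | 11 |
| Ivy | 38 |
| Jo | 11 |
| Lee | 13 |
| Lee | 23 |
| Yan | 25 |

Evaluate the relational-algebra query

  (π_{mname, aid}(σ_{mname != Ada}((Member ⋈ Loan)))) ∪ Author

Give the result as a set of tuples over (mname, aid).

{(Bo, 9), (Cal, 11), (Fay, 19), (Gus, 11), (Ivy, 38), (Jo, 11), (Lee, 13), (Lee, 23), (Ned, 23), (Yan, 25)}

Joining Member and Loan on aid yields {(11, Ada, 39, 21), (11, Ada, 39, 30), (11, Ada, 39, 31), (11, Ada, 39, 40), (11, Cal, 17, 21), (11, Cal, 17, 30), (11, Cal, 17, 31), (11, Cal, 17, 40), (11, Gus, 2, 21), (11, Gus, 2, 30), (11, Gus, 2, 31), (11, Gus, 2, 40), (11, Jo, 4, 21), (11, Jo, 4, 30), (11, Jo, 4, 31), (11, Jo, 4, 40), (23, Ned, 29, 31)}.
σ[mname != Ada]: keep tuples satisfying mname != Ada → {(11, Cal, 17, 21), (11, Cal, 17, 30), (11, Cal, 17, 31), (11, Cal, 17, 40), (11, Gus, 2, 21), (11, Gus, 2, 30), (11, Gus, 2, 31), (11, Gus, 2, 40), (11, Jo, 4, 21), (11, Jo, 4, 30), (11, Jo, 4, 31), (11, Jo, 4, 40), (23, Ned, 29, 31)}
Keep only column(s) mname, aid (9 duplicate(s) eliminated): {(Cal, 11), (Gus, 11), (Jo, 11), (Ned, 23)}
Set union of the two operands is {(Bo, 9), (Cal, 11), (Fay, 19), (Gus, 11), (Ivy, 38), (Jo, 11), (Lee, 13), (Lee, 23), (Ned, 23), (Yan, 25)}.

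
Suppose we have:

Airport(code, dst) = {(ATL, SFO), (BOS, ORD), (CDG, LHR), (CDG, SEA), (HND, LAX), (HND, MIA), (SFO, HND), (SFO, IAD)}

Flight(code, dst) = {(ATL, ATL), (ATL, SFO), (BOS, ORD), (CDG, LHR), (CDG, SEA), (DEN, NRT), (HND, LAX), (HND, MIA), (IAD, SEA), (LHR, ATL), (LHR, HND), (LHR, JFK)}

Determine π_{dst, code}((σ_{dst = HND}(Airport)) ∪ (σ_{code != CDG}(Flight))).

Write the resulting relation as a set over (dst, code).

{(ATL, ATL), (ATL, LHR), (HND, LHR), (HND, SFO), (JFK, LHR), (LAX, HND), (MIA, HND), (NRT, DEN), (ORD, BOS), (SEA, IAD), (SFO, ATL)}

σ[dst = HND]: keep tuples satisfying dst = HND → {(SFO, HND)}
σ[code != CDG]: keep tuples satisfying code != CDG → {(ATL, ATL), (ATL, SFO), (BOS, ORD), (DEN, NRT), (HND, LAX), (HND, MIA), (IAD, SEA), (LHR, ATL), (LHR, HND), (LHR, JFK)}
Set union of the two operands is {(ATL, ATL), (ATL, SFO), (BOS, ORD), (DEN, NRT), (HND, LAX), (HND, MIA), (IAD, SEA), (LHR, ATL), (LHR, HND), (LHR, JFK), (SFO, HND)}.
Projecting to dst, code: {(ATL, ATL), (ATL, LHR), (HND, LHR), (HND, SFO), (JFK, LHR), (LAX, HND), (MIA, HND), (NRT, DEN), (ORD, BOS), (SEA, IAD), (SFO, ATL)}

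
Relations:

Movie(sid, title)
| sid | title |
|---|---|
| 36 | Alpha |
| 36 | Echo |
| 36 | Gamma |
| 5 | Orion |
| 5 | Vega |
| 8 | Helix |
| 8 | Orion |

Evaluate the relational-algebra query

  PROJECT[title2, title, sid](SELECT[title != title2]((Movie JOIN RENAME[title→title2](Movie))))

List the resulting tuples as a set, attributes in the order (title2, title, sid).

ρ[title→title2]: schema becomes (sid, title2); tuples unchanged.
Movie ⋈ RENAME[title→title2](Movie) (natural join on sid): {(36, Alpha, Alpha), (36, Alpha, Echo), (36, Alpha, Gamma), (36, Echo, Alpha), (36, Echo, Echo), (36, Echo, Gamma), (36, Gamma, Alpha), (36, Gamma, Echo), (36, Gamma, Gamma), (5, Orion, Orion), (5, Orion, Vega), (5, Vega, Orion), (5, Vega, Vega), (8, Helix, Helix), (8, Helix, Orion), (8, Orion, Helix), (8, Orion, Orion)}
Filtering on title != title2 leaves {(36, Alpha, Echo), (36, Alpha, Gamma), (36, Echo, Alpha), (36, Echo, Gamma), (36, Gamma, Alpha), (36, Gamma, Echo), (5, Orion, Vega), (5, Vega, Orion), (8, Helix, Orion), (8, Orion, Helix)}.
π[title2, title, sid]: project onto (title2, title, sid) → {(Alpha, Echo, 36), (Alpha, Gamma, 36), (Echo, Alpha, 36), (Echo, Gamma, 36), (Gamma, Alpha, 36), (Gamma, Echo, 36), (Helix, Orion, 8), (Orion, Helix, 8), (Orion, Vega, 5), (Vega, Orion, 5)}

{(Alpha, Echo, 36), (Alpha, Gamma, 36), (Echo, Alpha, 36), (Echo, Gamma, 36), (Gamma, Alpha, 36), (Gamma, Echo, 36), (Helix, Orion, 8), (Orion, Helix, 8), (Orion, Vega, 5), (Vega, Orion, 5)}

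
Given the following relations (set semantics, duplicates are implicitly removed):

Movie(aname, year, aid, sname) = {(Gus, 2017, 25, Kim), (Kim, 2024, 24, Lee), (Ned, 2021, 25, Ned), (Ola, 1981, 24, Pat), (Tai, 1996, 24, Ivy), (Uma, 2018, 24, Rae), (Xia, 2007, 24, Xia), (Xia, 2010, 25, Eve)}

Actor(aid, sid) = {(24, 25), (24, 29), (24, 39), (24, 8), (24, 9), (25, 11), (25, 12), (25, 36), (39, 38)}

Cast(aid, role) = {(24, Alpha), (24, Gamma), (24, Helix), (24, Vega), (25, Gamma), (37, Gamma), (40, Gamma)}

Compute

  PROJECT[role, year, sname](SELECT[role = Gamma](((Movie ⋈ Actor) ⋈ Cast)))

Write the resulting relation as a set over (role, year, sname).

{(Gamma, 1981, Pat), (Gamma, 1996, Ivy), (Gamma, 2007, Xia), (Gamma, 2010, Eve), (Gamma, 2017, Kim), (Gamma, 2018, Rae), (Gamma, 2021, Ned), (Gamma, 2024, Lee)}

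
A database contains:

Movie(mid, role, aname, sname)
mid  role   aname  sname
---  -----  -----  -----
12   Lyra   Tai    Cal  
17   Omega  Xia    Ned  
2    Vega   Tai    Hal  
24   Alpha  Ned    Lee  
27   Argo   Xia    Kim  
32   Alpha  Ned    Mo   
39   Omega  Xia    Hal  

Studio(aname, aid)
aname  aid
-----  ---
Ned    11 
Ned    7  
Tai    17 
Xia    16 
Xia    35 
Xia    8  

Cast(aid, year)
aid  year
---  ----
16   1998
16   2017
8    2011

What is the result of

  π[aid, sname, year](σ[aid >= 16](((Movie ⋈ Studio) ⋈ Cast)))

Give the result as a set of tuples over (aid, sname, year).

{(16, Hal, 1998), (16, Hal, 2017), (16, Kim, 1998), (16, Kim, 2017), (16, Ned, 1998), (16, Ned, 2017)}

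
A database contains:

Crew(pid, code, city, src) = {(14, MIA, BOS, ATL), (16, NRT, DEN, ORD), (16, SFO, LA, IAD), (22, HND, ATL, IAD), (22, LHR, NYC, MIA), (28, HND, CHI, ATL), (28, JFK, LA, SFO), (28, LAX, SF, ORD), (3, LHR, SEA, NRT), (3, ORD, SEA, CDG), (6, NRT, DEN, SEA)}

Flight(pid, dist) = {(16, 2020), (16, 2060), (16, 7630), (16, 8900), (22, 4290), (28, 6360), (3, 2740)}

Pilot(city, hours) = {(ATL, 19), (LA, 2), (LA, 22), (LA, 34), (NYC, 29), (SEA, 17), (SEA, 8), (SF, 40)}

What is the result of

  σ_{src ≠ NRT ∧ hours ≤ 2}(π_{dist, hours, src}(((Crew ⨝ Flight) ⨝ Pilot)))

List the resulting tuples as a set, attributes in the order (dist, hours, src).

{(2020, 2, IAD), (2060, 2, IAD), (6360, 2, SFO), (7630, 2, IAD), (8900, 2, IAD)}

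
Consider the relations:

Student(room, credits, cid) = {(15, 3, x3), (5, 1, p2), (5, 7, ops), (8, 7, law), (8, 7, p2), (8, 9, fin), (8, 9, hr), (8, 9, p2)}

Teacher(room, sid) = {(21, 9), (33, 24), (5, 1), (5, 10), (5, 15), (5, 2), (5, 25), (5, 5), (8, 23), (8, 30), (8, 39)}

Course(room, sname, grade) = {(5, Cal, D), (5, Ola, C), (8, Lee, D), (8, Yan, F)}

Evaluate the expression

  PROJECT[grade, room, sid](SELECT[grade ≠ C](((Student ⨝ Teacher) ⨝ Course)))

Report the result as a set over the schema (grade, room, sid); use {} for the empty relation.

Natural join on room: {(5, 1, p2, 1), (5, 1, p2, 10), (5, 1, p2, 15), (5, 1, p2, 2), (5, 1, p2, 25), (5, 1, p2, 5), (5, 7, ops, 1), (5, 7, ops, 10), (5, 7, ops, 15), (5, 7, ops, 2), (5, 7, ops, 25), (5, 7, ops, 5), (8, 7, law, 23), (8, 7, law, 30), (8, 7, law, 39), (8, 7, p2, 23), (8, 7, p2, 30), (8, 7, p2, 39), (8, 9, fin, 23), (8, 9, fin, 30), (8, 9, fin, 39), (8, 9, hr, 23), (8, 9, hr, 30), (8, 9, hr, 39), (8, 9, p2, 23), (8, 9, p2, 30), (8, 9, p2, 39)}
Natural join on room: {(5, 1, p2, 1, Cal, D), (5, 1, p2, 1, Ola, C), (5, 1, p2, 10, Cal, D), (5, 1, p2, 10, Ola, C), (5, 1, p2, 15, Cal, D), (5, 1, p2, 15, Ola, C), (5, 1, p2, 2, Cal, D), (5, 1, p2, 2, Ola, C), (5, 1, p2, 25, Cal, D), (5, 1, p2, 25, Ola, C), (5, 1, p2, 5, Cal, D), (5, 1, p2, 5, Ola, C), (5, 7, ops, 1, Cal, D), (5, 7, ops, 1, Ola, C), (5, 7, ops, 10, Cal, D), (5, 7, ops, 10, Ola, C), (5, 7, ops, 15, Cal, D), (5, 7, ops, 15, Ola, C), (5, 7, ops, 2, Cal, D), (5, 7, ops, 2, Ola, C), (5, 7, ops, 25, Cal, D), (5, 7, ops, 25, Ola, C), (5, 7, ops, 5, Cal, D), (5, 7, ops, 5, Ola, C), (8, 7, law, 23, Lee, D), (8, 7, law, 23, Yan, F), (8, 7, law, 30, Lee, D), (8, 7, law, 30, Yan, F), (8, 7, law, 39, Lee, D), (8, 7, law, 39, Yan, F), (8, 7, p2, 23, Lee, D), (8, 7, p2, 23, Yan, F), (8, 7, p2, 30, Lee, D), (8, 7, p2, 30, Yan, F), (8, 7, p2, 39, Lee, D), (8, 7, p2, 39, Yan, F), (8, 9, fin, 23, Lee, D), (8, 9, fin, 23, Yan, F), (8, 9, fin, 30, Lee, D), (8, 9, fin, 30, Yan, F), (8, 9, fin, 39, Lee, D), (8, 9, fin, 39, Yan, F), (8, 9, hr, 23, Lee, D), (8, 9, hr, 23, Yan, F), (8, 9, hr, 30, Lee, D), (8, 9, hr, 30, Yan, F), (8, 9, hr, 39, Lee, D), (8, 9, hr, 39, Yan, F), (8, 9, p2, 23, Lee, D), (8, 9, p2, 23, Yan, F), (8, 9, p2, 30, Lee, D), (8, 9, p2, 30, Yan, F), (8, 9, p2, 39, Lee, D), (8, 9, p2, 39, Yan, F)}
σ[grade ≠ C]: keep tuples satisfying grade ≠ C → {(5, 1, p2, 1, Cal, D), (5, 1, p2, 10, Cal, D), (5, 1, p2, 15, Cal, D), (5, 1, p2, 2, Cal, D), (5, 1, p2, 25, Cal, D), (5, 1, p2, 5, Cal, D), (5, 7, ops, 1, Cal, D), (5, 7, ops, 10, Cal, D), (5, 7, ops, 15, Cal, D), (5, 7, ops, 2, Cal, D), (5, 7, ops, 25, Cal, D), (5, 7, ops, 5, Cal, D), (8, 7, law, 23, Lee, D), (8, 7, law, 23, Yan, F), (8, 7, law, 30, Lee, D), (8, 7, law, 30, Yan, F), (8, 7, law, 39, Lee, D), (8, 7, law, 39, Yan, F), (8, 7, p2, 23, Lee, D), (8, 7, p2, 23, Yan, F), (8, 7, p2, 30, Lee, D), (8, 7, p2, 30, Yan, F), (8, 7, p2, 39, Lee, D), (8, 7, p2, 39, Yan, F), (8, 9, fin, 23, Lee, D), (8, 9, fin, 23, Yan, F), (8, 9, fin, 30, Lee, D), (8, 9, fin, 30, Yan, F), (8, 9, fin, 39, Lee, D), (8, 9, fin, 39, Yan, F), (8, 9, hr, 23, Lee, D), (8, 9, hr, 23, Yan, F), (8, 9, hr, 30, Lee, D), (8, 9, hr, 30, Yan, F), (8, 9, hr, 39, Lee, D), (8, 9, hr, 39, Yan, F), (8, 9, p2, 23, Lee, D), (8, 9, p2, 23, Yan, F), (8, 9, p2, 30, Lee, D), (8, 9, p2, 30, Yan, F), (8, 9, p2, 39, Lee, D), (8, 9, p2, 39, Yan, F)}
π[grade, room, sid]: project onto (grade, room, sid) (30 duplicate(s) eliminated) → {(D, 5, 1), (D, 5, 10), (D, 5, 15), (D, 5, 2), (D, 5, 25), (D, 5, 5), (D, 8, 23), (D, 8, 30), (D, 8, 39), (F, 8, 23), (F, 8, 30), (F, 8, 39)}

{(D, 5, 1), (D, 5, 10), (D, 5, 15), (D, 5, 2), (D, 5, 25), (D, 5, 5), (D, 8, 23), (D, 8, 30), (D, 8, 39), (F, 8, 23), (F, 8, 30), (F, 8, 39)}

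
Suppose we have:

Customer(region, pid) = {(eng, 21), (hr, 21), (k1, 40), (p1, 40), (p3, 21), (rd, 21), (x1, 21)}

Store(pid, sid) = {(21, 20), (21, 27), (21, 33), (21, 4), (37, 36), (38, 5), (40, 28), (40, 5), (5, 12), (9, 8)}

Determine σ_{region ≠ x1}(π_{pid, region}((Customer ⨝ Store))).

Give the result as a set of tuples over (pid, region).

{(21, eng), (21, hr), (21, p3), (21, rd), (40, k1), (40, p1)}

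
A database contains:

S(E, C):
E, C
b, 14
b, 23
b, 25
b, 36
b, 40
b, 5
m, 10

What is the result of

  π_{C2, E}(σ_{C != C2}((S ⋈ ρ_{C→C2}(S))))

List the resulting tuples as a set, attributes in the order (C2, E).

{(14, b), (23, b), (25, b), (36, b), (40, b), (5, b)}

ρ[C→C2]: schema becomes (E, C2); tuples unchanged.
Joining S and ρ_{C→C2}(S) on E yields {(b, 14, 14), (b, 14, 23), (b, 14, 25), (b, 14, 36), (b, 14, 40), (b, 14, 5), (b, 23, 14), (b, 23, 23), (b, 23, 25), (b, 23, 36), (b, 23, 40), (b, 23, 5), (b, 25, 14), (b, 25, 23), (b, 25, 25), (b, 25, 36), (b, 25, 40), (b, 25, 5), (b, 36, 14), (b, 36, 23), (b, 36, 25), (b, 36, 36), (b, 36, 40), (b, 36, 5), (b, 40, 14), (b, 40, 23), (b, 40, 25), (b, 40, 36), (b, 40, 40), (b, 40, 5), (b, 5, 14), (b, 5, 23), (b, 5, 25), (b, 5, 36), (b, 5, 40), (b, 5, 5), (m, 10, 10)}.
Selection C != C2: {(b, 14, 23), (b, 14, 25), (b, 14, 36), (b, 14, 40), (b, 14, 5), (b, 23, 14), (b, 23, 25), (b, 23, 36), (b, 23, 40), (b, 23, 5), (b, 25, 14), (b, 25, 23), (b, 25, 36), (b, 25, 40), (b, 25, 5), (b, 36, 14), (b, 36, 23), (b, 36, 25), (b, 36, 40), (b, 36, 5), (b, 40, 14), (b, 40, 23), (b, 40, 25), (b, 40, 36), (b, 40, 5), (b, 5, 14), (b, 5, 23), (b, 5, 25), (b, 5, 36), (b, 5, 40)}
π[C2, E]: project onto (C2, E) (24 duplicate(s) eliminated) → {(14, b), (23, b), (25, b), (36, b), (40, b), (5, b)}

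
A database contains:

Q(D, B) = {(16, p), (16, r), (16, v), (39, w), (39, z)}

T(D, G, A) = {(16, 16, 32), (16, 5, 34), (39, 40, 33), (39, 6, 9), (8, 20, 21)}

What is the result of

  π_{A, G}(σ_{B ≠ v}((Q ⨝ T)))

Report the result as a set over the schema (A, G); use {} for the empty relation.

Joining Q and T on D yields {(16, p, 16, 32), (16, p, 5, 34), (16, r, 16, 32), (16, r, 5, 34), (16, v, 16, 32), (16, v, 5, 34), (39, w, 40, 33), (39, w, 6, 9), (39, z, 40, 33), (39, z, 6, 9)}.
σ[B ≠ v]: keep tuples satisfying B ≠ v → {(16, p, 16, 32), (16, p, 5, 34), (16, r, 16, 32), (16, r, 5, 34), (39, w, 40, 33), (39, w, 6, 9), (39, z, 40, 33), (39, z, 6, 9)}
Keep only column(s) A, G (4 duplicate(s) eliminated): {(32, 16), (33, 40), (34, 5), (9, 6)}

{(32, 16), (33, 40), (34, 5), (9, 6)}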